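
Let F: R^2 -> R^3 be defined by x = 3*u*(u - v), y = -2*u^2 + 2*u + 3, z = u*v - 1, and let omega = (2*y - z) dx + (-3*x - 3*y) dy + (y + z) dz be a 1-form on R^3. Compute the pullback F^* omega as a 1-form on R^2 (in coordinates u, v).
F^* omega = (-12*u^3 - 32*u^2*v + 42*u^2 + 4*u*v^2 + 8*u*v + 66*u - 19*v - 18) du + (u*(10*u^2 + 4*u*v - 10*u - 19)) dv

Using F^*(f dg) = (f ∘ F) d(g ∘ F), substitute each coordinate x_i by F_i(u, v) in f_i, and replace dx_i by d F_i = (∂F_i/∂u) du + (∂F_i/∂v) dv.
  For the x component: f_1(F) = -4*u^2 - u*v + 4*u + 7; d F_1 = (6*u - 3*v) du + (-3*u) dv
  For the y component: f_2(F) = -3*u^2 + 9*u*v - 6*u - 9; d F_2 = (2 - 4*u) du + (0) dv
  For the z component: f_3(F) = -2*u^2 + u*v + 2*u + 2; d F_3 = (v) du + (u) dv
Combining and collecting du, dv coefficients:
  coeff of du: -12*u^3 - 32*u^2*v + 42*u^2 + 4*u*v^2 + 8*u*v + 66*u - 19*v - 18
  coeff of dv: u*(10*u^2 + 4*u*v - 10*u - 19)
F^* omega = (-12*u^3 - 32*u^2*v + 42*u^2 + 4*u*v^2 + 8*u*v + 66*u - 19*v - 18) du + (u*(10*u^2 + 4*u*v - 10*u - 19)) dv.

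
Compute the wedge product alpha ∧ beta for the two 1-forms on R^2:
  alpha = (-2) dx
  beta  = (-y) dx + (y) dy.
alpha ∧ beta = (-2*y) dx ∧ dy

Distribute the wedge, using dx_i ∧ dx_j = -dx_j ∧ dx_i and dx_i ∧ dx_i = 0. For each pair (i, j) with i < j, the coefficient of dx_i ∧ dx_j in alpha ∧ beta is (alpha_i * beta_j - alpha_j * beta_i). Collecting: alpha ∧ beta = (-2*y) dx ∧ dy.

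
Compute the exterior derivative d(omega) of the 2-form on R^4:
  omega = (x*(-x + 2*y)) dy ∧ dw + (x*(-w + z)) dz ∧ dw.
d(omega) = (-2*x + 2*y) dx ∧ dy ∧ dw + (-w + z) dx ∧ dz ∧ dw

For a 2-form omega = sum_{i<j} g_{ij} dx_i ∧ dx_j, the exterior derivative is
  d(omega) = sum_{i<j} d(g_{ij}) ∧ dx_i ∧ dx_j = sum_{i<j, k} (∂g_{ij}/∂x_k) dx_k ∧ dx_i ∧ dx_j.
Expand each term, using dx_k ∧ dx_i ∧ dx_j = sgn(permutation) dx_{(a)} ∧ dx_{(b)} ∧ dx_{(c)} with (a < b < c) sorted:
  d(x*(-x + 2*y)) includes (∂/∂x)(x*(-x + 2*y)) dx = (-2*x + 2*y) dx, which multiplied by dy ∧ dw gives (-2*x + 2*y) dx ∧ dy ∧ dw
  d(x*(-w + z)) includes (∂/∂x)(x*(-w + z)) dx = (-w + z) dx, which multiplied by dz ∧ dw gives (-w + z) dx ∧ dz ∧ dw
Collecting like 3-forms: d(omega) = (-2*x + 2*y) dx ∧ dy ∧ dw + (-w + z) dx ∧ dz ∧ dw.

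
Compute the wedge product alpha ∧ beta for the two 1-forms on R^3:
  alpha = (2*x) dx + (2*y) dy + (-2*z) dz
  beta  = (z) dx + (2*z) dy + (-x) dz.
alpha ∧ beta = (2*z*(2*x - y)) dx ∧ dy + (-2*x^2 + 2*z^2) dx ∧ dz + (-2*x*y + 4*z^2) dy ∧ dz

Distribute the wedge, using dx_i ∧ dx_j = -dx_j ∧ dx_i and dx_i ∧ dx_i = 0. For each pair (i, j) with i < j, the coefficient of dx_i ∧ dx_j in alpha ∧ beta is (alpha_i * beta_j - alpha_j * beta_i). Collecting: alpha ∧ beta = (2*z*(2*x - y)) dx ∧ dy + (-2*x^2 + 2*z^2) dx ∧ dz + (-2*x*y + 4*z^2) dy ∧ dz.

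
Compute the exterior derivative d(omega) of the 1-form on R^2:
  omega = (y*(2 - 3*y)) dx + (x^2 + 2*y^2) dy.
d(omega) = (2*x + 6*y - 2) dx ∧ dy

For a 1-form omega = sum_i f_i dx_i, the exterior derivative is
  d(omega) = sum_{i < j} (∂f_j/∂x_i - ∂f_i/∂x_j) dx_i ∧ dx_j.
  coefficient of dx ∧ dy: ∂f_2/∂x - ∂f_1/∂y = ∂(x^2 + 2*y^2)/∂x - ∂(y*(2 - 3*y))/∂y = 2*x + 6*y - 2
Assembling: d(omega) = (2*x + 6*y - 2) dx ∧ dy.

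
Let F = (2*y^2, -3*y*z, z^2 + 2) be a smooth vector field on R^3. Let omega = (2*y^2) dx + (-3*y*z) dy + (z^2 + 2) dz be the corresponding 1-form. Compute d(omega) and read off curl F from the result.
d(omega) = (3*y) dy ∧ dz + (0) dz ∧ dx + (-4*y) dx ∧ dy; curl F = (3*y, 0, -4*y)

d omega = sum_{i<j} (∂f_j/∂x_i - ∂f_i/∂x_j) dx_i ∧ dx_j. Under the identification (dy ∧ dz, dz ∧ dx, dx ∧ dy) ↔ (e_x, e_y, e_z), the coefficients are exactly the components of curl F. Compute:
  ∂R/∂y - ∂Q/∂z = (0) - (-3*y) = 3*y
  ∂P/∂z - ∂R/∂x = (0) - (0) = 0
  ∂Q/∂x - ∂P/∂y = (0) - (4*y) = -4*y.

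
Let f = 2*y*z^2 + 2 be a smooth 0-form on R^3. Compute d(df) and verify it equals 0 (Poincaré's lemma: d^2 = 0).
d(df) = 0

Step 1: df = sum_i (∂f/∂x_i) dx_i = (0) dx + (2*z^2) dy + (4*y*z) dz.
Step 2: Apply d again. Using the 1-form formula, the coefficient of dx ∧ dy in d(df) is ∂^2 f/∂x ∂y - ∂^2 f/∂y ∂x = (0) - (0) = 0 (equality of mixed partials for smooth f).
Similarly for dx ∧ dz and dy ∧ dz — all coefficients vanish. So d(df) = 0.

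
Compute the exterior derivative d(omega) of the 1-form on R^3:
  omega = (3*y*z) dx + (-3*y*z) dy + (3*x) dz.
d(omega) = (-3*z) dx ∧ dy + (3 - 3*y) dx ∧ dz + (3*y) dy ∧ dz

For a 1-form omega = sum_i f_i dx_i, the exterior derivative is
  d(omega) = sum_{i < j} (∂f_j/∂x_i - ∂f_i/∂x_j) dx_i ∧ dx_j.
  coefficient of dx ∧ dy: ∂f_2/∂x - ∂f_1/∂y = ∂(-3*y*z)/∂x - ∂(3*y*z)/∂y = -3*z
  coefficient of dx ∧ dz: ∂f_3/∂x - ∂f_1/∂z = ∂(3*x)/∂x - ∂(3*y*z)/∂z = 3 - 3*y
  coefficient of dy ∧ dz: ∂f_3/∂y - ∂f_2/∂z = ∂(3*x)/∂y - ∂(-3*y*z)/∂z = 3*y
Assembling: d(omega) = (-3*z) dx ∧ dy + (3 - 3*y) dx ∧ dz + (3*y) dy ∧ dz.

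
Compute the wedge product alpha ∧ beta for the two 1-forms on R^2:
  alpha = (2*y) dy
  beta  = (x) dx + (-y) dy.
alpha ∧ beta = (-2*x*y) dx ∧ dy

Distribute the wedge, using dx_i ∧ dx_j = -dx_j ∧ dx_i and dx_i ∧ dx_i = 0. For each pair (i, j) with i < j, the coefficient of dx_i ∧ dx_j in alpha ∧ beta is (alpha_i * beta_j - alpha_j * beta_i). Collecting: alpha ∧ beta = (-2*x*y) dx ∧ dy.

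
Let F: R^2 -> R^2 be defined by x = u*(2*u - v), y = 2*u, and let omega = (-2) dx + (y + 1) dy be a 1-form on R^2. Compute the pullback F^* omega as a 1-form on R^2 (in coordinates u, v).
F^* omega = (-4*u + 2*v + 2) du + (2*u) dv

Using F^*(f dg) = (f ∘ F) d(g ∘ F), substitute each coordinate x_i by F_i(u, v) in f_i, and replace dx_i by d F_i = (∂F_i/∂u) du + (∂F_i/∂v) dv.
  For the x component: f_1(F) = -2; d F_1 = (4*u - v) du + (-u) dv
  For the y component: f_2(F) = 2*u + 1; d F_2 = (2) du + (0) dv
Combining and collecting du, dv coefficients:
  coeff of du: -4*u + 2*v + 2
  coeff of dv: 2*u
F^* omega = (-4*u + 2*v + 2) du + (2*u) dv.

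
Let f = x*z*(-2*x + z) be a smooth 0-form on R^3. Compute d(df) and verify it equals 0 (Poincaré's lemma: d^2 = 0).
d(df) = 0

Step 1: df = sum_i (∂f/∂x_i) dx_i = (z*(-4*x + z)) dx + (0) dy + (2*x*(-x + z)) dz.
Step 2: Apply d again. Using the 1-form formula, the coefficient of dx ∧ dy in d(df) is ∂^2 f/∂x ∂y - ∂^2 f/∂y ∂x = (0) - (0) = 0 (equality of mixed partials for smooth f).
Similarly for dx ∧ dz and dy ∧ dz — all coefficients vanish. So d(df) = 0.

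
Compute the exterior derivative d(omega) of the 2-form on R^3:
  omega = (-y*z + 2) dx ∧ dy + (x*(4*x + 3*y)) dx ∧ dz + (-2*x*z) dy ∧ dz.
d(omega) = (-3*x - y - 2*z) dx ∧ dy ∧ dz

For a 2-form omega = sum_{i<j} g_{ij} dx_i ∧ dx_j, the exterior derivative is
  d(omega) = sum_{i<j} d(g_{ij}) ∧ dx_i ∧ dx_j = sum_{i<j, k} (∂g_{ij}/∂x_k) dx_k ∧ dx_i ∧ dx_j.
Expand each term, using dx_k ∧ dx_i ∧ dx_j = sgn(permutation) dx_{(a)} ∧ dx_{(b)} ∧ dx_{(c)} with (a < b < c) sorted:
  d(-y*z + 2) includes (∂/∂z)(-y*z + 2) dz = (-y) dz, which multiplied by dx ∧ dy gives (-y) dx ∧ dy ∧ dz
  d(x*(4*x + 3*y)) includes (∂/∂y)(x*(4*x + 3*y)) dy = (3*x) dy, which multiplied by dx ∧ dz gives (-3*x) dx ∧ dy ∧ dz
  d(-2*x*z) includes (∂/∂x)(-2*x*z) dx = (-2*z) dx, which multiplied by dy ∧ dz gives (-2*z) dx ∧ dy ∧ dz
Collecting like 3-forms: d(omega) = (-3*x - y - 2*z) dx ∧ dy ∧ dz.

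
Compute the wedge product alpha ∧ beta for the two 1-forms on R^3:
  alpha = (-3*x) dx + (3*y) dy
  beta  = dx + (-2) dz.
alpha ∧ beta = (6*x) dx ∧ dz + (-3*y) dx ∧ dy + (-6*y) dy ∧ dz

Distribute the wedge, using dx_i ∧ dx_j = -dx_j ∧ dx_i and dx_i ∧ dx_i = 0. For each pair (i, j) with i < j, the coefficient of dx_i ∧ dx_j in alpha ∧ beta is (alpha_i * beta_j - alpha_j * beta_i). Collecting: alpha ∧ beta = (6*x) dx ∧ dz + (-3*y) dx ∧ dy + (-6*y) dy ∧ dz.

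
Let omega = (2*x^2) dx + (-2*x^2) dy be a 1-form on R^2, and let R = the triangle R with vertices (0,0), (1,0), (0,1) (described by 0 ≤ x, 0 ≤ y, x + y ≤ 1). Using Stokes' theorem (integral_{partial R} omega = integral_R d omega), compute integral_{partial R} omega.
integral_(partial R) omega = -2/3

Stokes: integral_partial_R omega = integral_R d omega with d omega = (∂Q/∂x - ∂P/∂y) dx ∧ dy.
  ∂Q/∂x = -4*x
  ∂P/∂y = 0
  integrand = ∂Q/∂x - ∂P/∂y = -4*x.
Integrating over R: integral_0^1 integral_0^{1-x} (-4*x) dy dx = -2/3.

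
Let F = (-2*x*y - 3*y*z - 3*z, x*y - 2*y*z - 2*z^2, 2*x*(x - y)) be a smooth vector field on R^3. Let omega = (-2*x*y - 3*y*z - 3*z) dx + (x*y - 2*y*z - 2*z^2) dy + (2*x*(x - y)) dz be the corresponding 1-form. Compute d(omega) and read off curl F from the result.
d(omega) = (-2*x + 2*y + 4*z) dy ∧ dz + (-4*x - y - 3) dz ∧ dx + (2*x + y + 3*z) dx ∧ dy; curl F = (-2*x + 2*y + 4*z, -4*x - y - 3, 2*x + y + 3*z)

d omega = sum_{i<j} (∂f_j/∂x_i - ∂f_i/∂x_j) dx_i ∧ dx_j. Under the identification (dy ∧ dz, dz ∧ dx, dx ∧ dy) ↔ (e_x, e_y, e_z), the coefficients are exactly the components of curl F. Compute:
  ∂R/∂y - ∂Q/∂z = (-2*x) - (-2*y - 4*z) = -2*x + 2*y + 4*z
  ∂P/∂z - ∂R/∂x = (-3*y - 3) - (4*x - 2*y) = -4*x - y - 3
  ∂Q/∂x - ∂P/∂y = (y) - (-2*x - 3*z) = 2*x + y + 3*z.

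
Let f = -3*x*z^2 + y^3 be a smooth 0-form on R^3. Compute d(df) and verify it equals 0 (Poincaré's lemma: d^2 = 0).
d(df) = 0

Step 1: df = sum_i (∂f/∂x_i) dx_i = (-3*z^2) dx + (3*y^2) dy + (-6*x*z) dz.
Step 2: Apply d again. Using the 1-form formula, the coefficient of dx ∧ dy in d(df) is ∂^2 f/∂x ∂y - ∂^2 f/∂y ∂x = (0) - (0) = 0 (equality of mixed partials for smooth f).
Similarly for dx ∧ dz and dy ∧ dz — all coefficients vanish. So d(df) = 0.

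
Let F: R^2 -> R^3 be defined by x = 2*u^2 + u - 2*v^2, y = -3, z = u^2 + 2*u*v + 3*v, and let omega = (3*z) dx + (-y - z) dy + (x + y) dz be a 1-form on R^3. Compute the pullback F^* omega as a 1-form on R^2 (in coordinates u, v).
F^* omega = (16*u^3 + 28*u^2*v + 5*u^2 - 4*u*v^2 + 44*u*v - 6*u - 4*v^3 + 3*v) du + (4*u^3 - 12*u^2*v + 8*u^2 - 28*u*v^2 - 3*u - 42*v^2 - 9) dv

Using F^*(f dg) = (f ∘ F) d(g ∘ F), substitute each coordinate x_i by F_i(u, v) in f_i, and replace dx_i by d F_i = (∂F_i/∂u) du + (∂F_i/∂v) dv.
  For the x component: f_1(F) = 3*u^2 + 6*u*v + 9*v; d F_1 = (4*u + 1) du + (-4*v) dv
  For the y component: f_2(F) = -u^2 - 2*u*v - 3*v + 3; d F_2 = (0) du + (0) dv
  For the z component: f_3(F) = 2*u^2 + u - 2*v^2 - 3; d F_3 = (2*u + 2*v) du + (2*u + 3) dv
Combining and collecting du, dv coefficients:
  coeff of du: 16*u^3 + 28*u^2*v + 5*u^2 - 4*u*v^2 + 44*u*v - 6*u - 4*v^3 + 3*v
  coeff of dv: 4*u^3 - 12*u^2*v + 8*u^2 - 28*u*v^2 - 3*u - 42*v^2 - 9
F^* omega = (16*u^3 + 28*u^2*v + 5*u^2 - 4*u*v^2 + 44*u*v - 6*u - 4*v^3 + 3*v) du + (4*u^3 - 12*u^2*v + 8*u^2 - 28*u*v^2 - 3*u - 42*v^2 - 9) dv.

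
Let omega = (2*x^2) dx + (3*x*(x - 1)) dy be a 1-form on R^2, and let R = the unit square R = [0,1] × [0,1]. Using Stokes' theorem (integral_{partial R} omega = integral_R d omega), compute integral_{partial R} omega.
integral_(partial R) omega = 0

Stokes: integral_partial_R omega = integral_R d omega with d omega = (∂Q/∂x - ∂P/∂y) dx ∧ dy.
  ∂Q/∂x = 6*x - 3
  ∂P/∂y = 0
  integrand = ∂Q/∂x - ∂P/∂y = 6*x - 3.
Integrating over R: integral_0^1 integral_0^1 (6*x - 3) dx dy = 0.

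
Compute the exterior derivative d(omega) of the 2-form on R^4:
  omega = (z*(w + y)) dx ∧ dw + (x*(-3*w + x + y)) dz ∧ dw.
d(omega) = (-z) dx ∧ dy ∧ dw + (-4*w + 2*x) dx ∧ dz ∧ dw + (x) dy ∧ dz ∧ dw

For a 2-form omega = sum_{i<j} g_{ij} dx_i ∧ dx_j, the exterior derivative is
  d(omega) = sum_{i<j} d(g_{ij}) ∧ dx_i ∧ dx_j = sum_{i<j, k} (∂g_{ij}/∂x_k) dx_k ∧ dx_i ∧ dx_j.
Expand each term, using dx_k ∧ dx_i ∧ dx_j = sgn(permutation) dx_{(a)} ∧ dx_{(b)} ∧ dx_{(c)} with (a < b < c) sorted:
  d(z*(w + y)) includes (∂/∂y)(z*(w + y)) dy = (z) dy, which multiplied by dx ∧ dw gives (-z) dx ∧ dy ∧ dw
  d(z*(w + y)) includes (∂/∂z)(z*(w + y)) dz = (w + y) dz, which multiplied by dx ∧ dw gives (-w - y) dx ∧ dz ∧ dw
  d(x*(-3*w + x + y)) includes (∂/∂x)(x*(-3*w + x + y)) dx = (-3*w + 2*x + y) dx, which multiplied by dz ∧ dw gives (-3*w + 2*x + y) dx ∧ dz ∧ dw
  d(x*(-3*w + x + y)) includes (∂/∂y)(x*(-3*w + x + y)) dy = (x) dy, which multiplied by dz ∧ dw gives (x) dy ∧ dz ∧ dw
Collecting like 3-forms: d(omega) = (-z) dx ∧ dy ∧ dw + (-4*w + 2*x) dx ∧ dz ∧ dw + (x) dy ∧ dz ∧ dw.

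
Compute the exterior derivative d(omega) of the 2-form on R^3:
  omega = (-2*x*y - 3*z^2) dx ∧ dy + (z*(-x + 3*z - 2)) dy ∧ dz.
d(omega) = (-7*z) dx ∧ dy ∧ dz

For a 2-form omega = sum_{i<j} g_{ij} dx_i ∧ dx_j, the exterior derivative is
  d(omega) = sum_{i<j} d(g_{ij}) ∧ dx_i ∧ dx_j = sum_{i<j, k} (∂g_{ij}/∂x_k) dx_k ∧ dx_i ∧ dx_j.
Expand each term, using dx_k ∧ dx_i ∧ dx_j = sgn(permutation) dx_{(a)} ∧ dx_{(b)} ∧ dx_{(c)} with (a < b < c) sorted:
  d(-2*x*y - 3*z^2) includes (∂/∂z)(-2*x*y - 3*z^2) dz = (-6*z) dz, which multiplied by dx ∧ dy gives (-6*z) dx ∧ dy ∧ dz
  d(z*(-x + 3*z - 2)) includes (∂/∂x)(z*(-x + 3*z - 2)) dx = (-z) dx, which multiplied by dy ∧ dz gives (-z) dx ∧ dy ∧ dz
Collecting like 3-forms: d(omega) = (-7*z) dx ∧ dy ∧ dz.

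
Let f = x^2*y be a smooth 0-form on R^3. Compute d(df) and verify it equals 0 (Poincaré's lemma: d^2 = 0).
d(df) = 0

Step 1: df = sum_i (∂f/∂x_i) dx_i = (2*x*y) dx + (x^2) dy + (0) dz.
Step 2: Apply d again. Using the 1-form formula, the coefficient of dx ∧ dy in d(df) is ∂^2 f/∂x ∂y - ∂^2 f/∂y ∂x = (2*x) - (2*x) = 0 (equality of mixed partials for smooth f).
Similarly for dx ∧ dz and dy ∧ dz — all coefficients vanish. So d(df) = 0.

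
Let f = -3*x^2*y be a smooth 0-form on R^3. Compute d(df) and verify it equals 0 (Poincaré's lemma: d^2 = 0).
d(df) = 0

Step 1: df = sum_i (∂f/∂x_i) dx_i = (-6*x*y) dx + (-3*x^2) dy + (0) dz.
Step 2: Apply d again. Using the 1-form formula, the coefficient of dx ∧ dy in d(df) is ∂^2 f/∂x ∂y - ∂^2 f/∂y ∂x = (-6*x) - (-6*x) = 0 (equality of mixed partials for smooth f).
Similarly for dx ∧ dz and dy ∧ dz — all coefficients vanish. So d(df) = 0.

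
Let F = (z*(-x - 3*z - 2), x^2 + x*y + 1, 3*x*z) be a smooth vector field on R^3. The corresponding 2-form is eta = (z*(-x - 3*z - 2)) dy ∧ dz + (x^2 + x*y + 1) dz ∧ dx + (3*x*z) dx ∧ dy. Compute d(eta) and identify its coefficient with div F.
d(eta) = (4*x - z) dx ∧ dy ∧ dz; div F = 4*x - z

For a 2-form in R^3 of the form above, applying d gives a 3-form with coefficient ∂P/∂x + ∂Q/∂y + ∂R/∂z:
  ∂P/∂x = -z
  ∂Q/∂y = x
  ∂R/∂z = 3*x
Sum = 4*x - z, which is exactly div F.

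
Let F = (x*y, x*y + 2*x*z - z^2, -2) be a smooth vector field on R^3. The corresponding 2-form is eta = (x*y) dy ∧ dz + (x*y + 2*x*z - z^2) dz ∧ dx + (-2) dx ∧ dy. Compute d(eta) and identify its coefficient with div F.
d(eta) = (x + y) dx ∧ dy ∧ dz; div F = x + y

For a 2-form in R^3 of the form above, applying d gives a 3-form with coefficient ∂P/∂x + ∂Q/∂y + ∂R/∂z:
  ∂P/∂x = y
  ∂Q/∂y = x
  ∂R/∂z = 0
Sum = x + y, which is exactly div F.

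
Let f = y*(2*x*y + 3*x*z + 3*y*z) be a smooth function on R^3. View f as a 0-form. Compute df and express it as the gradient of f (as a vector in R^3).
df = (y*(2*y + 3*z)) dx + (4*x*y + 3*x*z + 6*y*z) dy + (3*y*(x + y)) dz; grad f = (y*(2*y + 3*z), 4*x*y + 3*x*z + 6*y*z, 3*y*(x + y))

For a 0-form f, d f = (∂f/∂x) dx + (∂f/∂y) dy + (∂f/∂z) dz. The components of the vector representation are exactly the entries of grad f in Cartesian coordinates:
  ∂f/∂x = y*(2*y + 3*z)
  ∂f/∂y = 4*x*y + 3*x*z + 6*y*z
  ∂f/∂z = 3*y*(x + y).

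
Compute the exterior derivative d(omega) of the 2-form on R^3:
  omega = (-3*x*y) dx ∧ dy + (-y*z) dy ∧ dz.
d(omega) = 0

For a 2-form omega = sum_{i<j} g_{ij} dx_i ∧ dx_j, the exterior derivative is
  d(omega) = sum_{i<j} d(g_{ij}) ∧ dx_i ∧ dx_j = sum_{i<j, k} (∂g_{ij}/∂x_k) dx_k ∧ dx_i ∧ dx_j.
Expand each term, using dx_k ∧ dx_i ∧ dx_j = sgn(permutation) dx_{(a)} ∧ dx_{(b)} ∧ dx_{(c)} with (a < b < c) sorted:

Collecting like 3-forms: d(omega) = 0.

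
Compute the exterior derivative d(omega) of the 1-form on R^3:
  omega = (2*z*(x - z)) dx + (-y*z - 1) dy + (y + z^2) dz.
d(omega) = (-2*x + 4*z) dx ∧ dz + (y + 1) dy ∧ dz

For a 1-form omega = sum_i f_i dx_i, the exterior derivative is
  d(omega) = sum_{i < j} (∂f_j/∂x_i - ∂f_i/∂x_j) dx_i ∧ dx_j.
  coefficient of dx ∧ dz: ∂f_3/∂x - ∂f_1/∂z = ∂(y + z^2)/∂x - ∂(2*z*(x - z))/∂z = -2*x + 4*z
  coefficient of dy ∧ dz: ∂f_3/∂y - ∂f_2/∂z = ∂(y + z^2)/∂y - ∂(-y*z - 1)/∂z = y + 1
Assembling: d(omega) = (-2*x + 4*z) dx ∧ dz + (y + 1) dy ∧ dz.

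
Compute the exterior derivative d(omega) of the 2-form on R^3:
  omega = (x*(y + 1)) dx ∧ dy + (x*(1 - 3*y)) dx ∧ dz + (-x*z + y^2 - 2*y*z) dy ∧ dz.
d(omega) = (3*x - z) dx ∧ dy ∧ dz

For a 2-form omega = sum_{i<j} g_{ij} dx_i ∧ dx_j, the exterior derivative is
  d(omega) = sum_{i<j} d(g_{ij}) ∧ dx_i ∧ dx_j = sum_{i<j, k} (∂g_{ij}/∂x_k) dx_k ∧ dx_i ∧ dx_j.
Expand each term, using dx_k ∧ dx_i ∧ dx_j = sgn(permutation) dx_{(a)} ∧ dx_{(b)} ∧ dx_{(c)} with (a < b < c) sorted:
  d(x*(1 - 3*y)) includes (∂/∂y)(x*(1 - 3*y)) dy = (-3*x) dy, which multiplied by dx ∧ dz gives (3*x) dx ∧ dy ∧ dz
  d(-x*z + y^2 - 2*y*z) includes (∂/∂x)(-x*z + y^2 - 2*y*z) dx = (-z) dx, which multiplied by dy ∧ dz gives (-z) dx ∧ dy ∧ dz
Collecting like 3-forms: d(omega) = (3*x - z) dx ∧ dy ∧ dz.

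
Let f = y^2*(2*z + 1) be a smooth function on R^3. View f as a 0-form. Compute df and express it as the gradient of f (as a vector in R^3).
df = (0) dx + (2*y*(2*z + 1)) dy + (2*y^2) dz; grad f = (0, 2*y*(2*z + 1), 2*y^2)

For a 0-form f, d f = (∂f/∂x) dx + (∂f/∂y) dy + (∂f/∂z) dz. The components of the vector representation are exactly the entries of grad f in Cartesian coordinates:
  ∂f/∂x = 0
  ∂f/∂y = 2*y*(2*z + 1)
  ∂f/∂z = 2*y^2.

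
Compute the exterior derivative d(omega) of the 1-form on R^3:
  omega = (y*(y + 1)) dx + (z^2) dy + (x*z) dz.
d(omega) = (-2*y - 1) dx ∧ dy + (z) dx ∧ dz + (-2*z) dy ∧ dz

For a 1-form omega = sum_i f_i dx_i, the exterior derivative is
  d(omega) = sum_{i < j} (∂f_j/∂x_i - ∂f_i/∂x_j) dx_i ∧ dx_j.
  coefficient of dx ∧ dy: ∂f_2/∂x - ∂f_1/∂y = ∂(z^2)/∂x - ∂(y*(y + 1))/∂y = -2*y - 1
  coefficient of dx ∧ dz: ∂f_3/∂x - ∂f_1/∂z = ∂(x*z)/∂x - ∂(y*(y + 1))/∂z = z
  coefficient of dy ∧ dz: ∂f_3/∂y - ∂f_2/∂z = ∂(x*z)/∂y - ∂(z^2)/∂z = -2*z
Assembling: d(omega) = (-2*y - 1) dx ∧ dy + (z) dx ∧ dz + (-2*z) dy ∧ dz.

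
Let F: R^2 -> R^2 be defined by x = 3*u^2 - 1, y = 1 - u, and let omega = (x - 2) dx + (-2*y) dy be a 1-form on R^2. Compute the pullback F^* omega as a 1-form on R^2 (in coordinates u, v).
F^* omega = (18*u^3 - 20*u + 2) du

Using F^*(f dg) = (f ∘ F) d(g ∘ F), substitute each coordinate x_i by F_i(u, v) in f_i, and replace dx_i by d F_i = (∂F_i/∂u) du + (∂F_i/∂v) dv.
  For the x component: f_1(F) = 3*u^2 - 3; d F_1 = (6*u) du + (0) dv
  For the y component: f_2(F) = 2*u - 2; d F_2 = (-1) du + (0) dv
Combining and collecting du, dv coefficients:
  coeff of du: 18*u^3 - 20*u + 2
  coeff of dv: 0
F^* omega = (18*u^3 - 20*u + 2) du.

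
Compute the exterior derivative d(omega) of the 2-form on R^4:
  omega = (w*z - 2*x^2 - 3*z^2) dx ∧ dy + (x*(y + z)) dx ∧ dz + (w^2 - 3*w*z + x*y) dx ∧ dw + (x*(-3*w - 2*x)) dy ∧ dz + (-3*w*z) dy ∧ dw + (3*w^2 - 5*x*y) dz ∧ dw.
d(omega) = (-2*w - 5*x - 6*z) dx ∧ dy ∧ dz + (-x + z) dx ∧ dy ∧ dw + (3*w - 5*y) dx ∧ dz ∧ dw + (3*w - 8*x) dy ∧ dz ∧ dw

For a 2-form omega = sum_{i<j} g_{ij} dx_i ∧ dx_j, the exterior derivative is
  d(omega) = sum_{i<j} d(g_{ij}) ∧ dx_i ∧ dx_j = sum_{i<j, k} (∂g_{ij}/∂x_k) dx_k ∧ dx_i ∧ dx_j.
Expand each term, using dx_k ∧ dx_i ∧ dx_j = sgn(permutation) dx_{(a)} ∧ dx_{(b)} ∧ dx_{(c)} with (a < b < c) sorted:
  d(w*z - 2*x^2 - 3*z^2) includes (∂/∂z)(w*z - 2*x^2 - 3*z^2) dz = (w - 6*z) dz, which multiplied by dx ∧ dy gives (w - 6*z) dx ∧ dy ∧ dz
  d(w*z - 2*x^2 - 3*z^2) includes (∂/∂w)(w*z - 2*x^2 - 3*z^2) dw = (z) dw, which multiplied by dx ∧ dy gives (z) dx ∧ dy ∧ dw
  d(x*(y + z)) includes (∂/∂y)(x*(y + z)) dy = (x) dy, which multiplied by dx ∧ dz gives (-x) dx ∧ dy ∧ dz
  d(w^2 - 3*w*z + x*y) includes (∂/∂y)(w^2 - 3*w*z + x*y) dy = (x) dy, which multiplied by dx ∧ dw gives (-x) dx ∧ dy ∧ dw
  d(w^2 - 3*w*z + x*y) includes (∂/∂z)(w^2 - 3*w*z + x*y) dz = (-3*w) dz, which multiplied by dx ∧ dw gives (3*w) dx ∧ dz ∧ dw
  d(x*(-3*w - 2*x)) includes (∂/∂x)(x*(-3*w - 2*x)) dx = (-3*w - 4*x) dx, which multiplied by dy ∧ dz gives (-3*w - 4*x) dx ∧ dy ∧ dz
  d(x*(-3*w - 2*x)) includes (∂/∂w)(x*(-3*w - 2*x)) dw = (-3*x) dw, which multiplied by dy ∧ dz gives (-3*x) dy ∧ dz ∧ dw
  d(-3*w*z) includes (∂/∂z)(-3*w*z) dz = (-3*w) dz, which multiplied by dy ∧ dw gives (3*w) dy ∧ dz ∧ dw
  d(3*w^2 - 5*x*y) includes (∂/∂x)(3*w^2 - 5*x*y) dx = (-5*y) dx, which multiplied by dz ∧ dw gives (-5*y) dx ∧ dz ∧ dw
  d(3*w^2 - 5*x*y) includes (∂/∂y)(3*w^2 - 5*x*y) dy = (-5*x) dy, which multiplied by dz ∧ dw gives (-5*x) dy ∧ dz ∧ dw
Collecting like 3-forms: d(omega) = (-2*w - 5*x - 6*z) dx ∧ dy ∧ dz + (-x + z) dx ∧ dy ∧ dw + (3*w - 5*y) dx ∧ dz ∧ dw + (3*w - 8*x) dy ∧ dz ∧ dw.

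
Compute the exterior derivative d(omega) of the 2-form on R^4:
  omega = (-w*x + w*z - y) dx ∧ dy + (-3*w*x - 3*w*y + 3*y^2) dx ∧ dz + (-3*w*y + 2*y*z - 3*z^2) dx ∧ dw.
d(omega) = (4*w - 6*y) dx ∧ dy ∧ dz + (3*w - x - z) dx ∧ dy ∧ dw + (-3*x - 5*y + 6*z) dx ∧ dz ∧ dw

For a 2-form omega = sum_{i<j} g_{ij} dx_i ∧ dx_j, the exterior derivative is
  d(omega) = sum_{i<j} d(g_{ij}) ∧ dx_i ∧ dx_j = sum_{i<j, k} (∂g_{ij}/∂x_k) dx_k ∧ dx_i ∧ dx_j.
Expand each term, using dx_k ∧ dx_i ∧ dx_j = sgn(permutation) dx_{(a)} ∧ dx_{(b)} ∧ dx_{(c)} with (a < b < c) sorted:
  d(-w*x + w*z - y) includes (∂/∂z)(-w*x + w*z - y) dz = (w) dz, which multiplied by dx ∧ dy gives (w) dx ∧ dy ∧ dz
  d(-w*x + w*z - y) includes (∂/∂w)(-w*x + w*z - y) dw = (-x + z) dw, which multiplied by dx ∧ dy gives (-x + z) dx ∧ dy ∧ dw
  d(-3*w*x - 3*w*y + 3*y^2) includes (∂/∂y)(-3*w*x - 3*w*y + 3*y^2) dy = (-3*w + 6*y) dy, which multiplied by dx ∧ dz gives (3*w - 6*y) dx ∧ dy ∧ dz
  d(-3*w*x - 3*w*y + 3*y^2) includes (∂/∂w)(-3*w*x - 3*w*y + 3*y^2) dw = (-3*x - 3*y) dw, which multiplied by dx ∧ dz gives (-3*x - 3*y) dx ∧ dz ∧ dw
  d(-3*w*y + 2*y*z - 3*z^2) includes (∂/∂y)(-3*w*y + 2*y*z - 3*z^2) dy = (-3*w + 2*z) dy, which multiplied by dx ∧ dw gives (3*w - 2*z) dx ∧ dy ∧ dw
  d(-3*w*y + 2*y*z - 3*z^2) includes (∂/∂z)(-3*w*y + 2*y*z - 3*z^2) dz = (2*y - 6*z) dz, which multiplied by dx ∧ dw gives (-2*y + 6*z) dx ∧ dz ∧ dw
Collecting like 3-forms: d(omega) = (4*w - 6*y) dx ∧ dy ∧ dz + (3*w - x - z) dx ∧ dy ∧ dw + (-3*x - 5*y + 6*z) dx ∧ dz ∧ dw.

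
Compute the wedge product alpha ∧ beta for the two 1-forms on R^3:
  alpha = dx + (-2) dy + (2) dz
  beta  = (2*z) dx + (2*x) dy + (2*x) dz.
alpha ∧ beta = (2*x + 4*z) dx ∧ dy + (2*x - 4*z) dx ∧ dz + (-8*x) dy ∧ dz

Distribute the wedge, using dx_i ∧ dx_j = -dx_j ∧ dx_i and dx_i ∧ dx_i = 0. For each pair (i, j) with i < j, the coefficient of dx_i ∧ dx_j in alpha ∧ beta is (alpha_i * beta_j - alpha_j * beta_i). Collecting: alpha ∧ beta = (2*x + 4*z) dx ∧ dy + (2*x - 4*z) dx ∧ dz + (-8*x) dy ∧ dz.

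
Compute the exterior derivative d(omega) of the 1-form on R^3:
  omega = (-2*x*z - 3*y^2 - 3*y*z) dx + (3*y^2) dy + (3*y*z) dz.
d(omega) = (6*y + 3*z) dx ∧ dy + (2*x + 3*y) dx ∧ dz + (3*z) dy ∧ dz

For a 1-form omega = sum_i f_i dx_i, the exterior derivative is
  d(omega) = sum_{i < j} (∂f_j/∂x_i - ∂f_i/∂x_j) dx_i ∧ dx_j.
  coefficient of dx ∧ dy: ∂f_2/∂x - ∂f_1/∂y = ∂(3*y^2)/∂x - ∂(-2*x*z - 3*y^2 - 3*y*z)/∂y = 6*y + 3*z
  coefficient of dx ∧ dz: ∂f_3/∂x - ∂f_1/∂z = ∂(3*y*z)/∂x - ∂(-2*x*z - 3*y^2 - 3*y*z)/∂z = 2*x + 3*y
  coefficient of dy ∧ dz: ∂f_3/∂y - ∂f_2/∂z = ∂(3*y*z)/∂y - ∂(3*y^2)/∂z = 3*z
Assembling: d(omega) = (6*y + 3*z) dx ∧ dy + (2*x + 3*y) dx ∧ dz + (3*z) dy ∧ dz.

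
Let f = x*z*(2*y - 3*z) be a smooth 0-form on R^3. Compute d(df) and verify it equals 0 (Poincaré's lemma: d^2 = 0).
d(df) = 0

Step 1: df = sum_i (∂f/∂x_i) dx_i = (z*(2*y - 3*z)) dx + (2*x*z) dy + (2*x*(y - 3*z)) dz.
Step 2: Apply d again. Using the 1-form formula, the coefficient of dx ∧ dy in d(df) is ∂^2 f/∂x ∂y - ∂^2 f/∂y ∂x = (2*z) - (2*z) = 0 (equality of mixed partials for smooth f).
Similarly for dx ∧ dz and dy ∧ dz — all coefficients vanish. So d(df) = 0.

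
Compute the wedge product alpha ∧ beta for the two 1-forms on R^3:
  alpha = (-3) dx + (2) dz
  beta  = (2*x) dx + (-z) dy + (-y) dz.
alpha ∧ beta = (3*z) dx ∧ dy + (-4*x + 3*y) dx ∧ dz + (2*z) dy ∧ dz

Distribute the wedge, using dx_i ∧ dx_j = -dx_j ∧ dx_i and dx_i ∧ dx_i = 0. For each pair (i, j) with i < j, the coefficient of dx_i ∧ dx_j in alpha ∧ beta is (alpha_i * beta_j - alpha_j * beta_i). Collecting: alpha ∧ beta = (3*z) dx ∧ dy + (-4*x + 3*y) dx ∧ dz + (2*z) dy ∧ dz.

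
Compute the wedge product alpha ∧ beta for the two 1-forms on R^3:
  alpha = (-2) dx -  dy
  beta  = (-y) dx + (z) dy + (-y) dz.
alpha ∧ beta = (-y - 2*z) dx ∧ dy + (2*y) dx ∧ dz + (y) dy ∧ dz

Distribute the wedge, using dx_i ∧ dx_j = -dx_j ∧ dx_i and dx_i ∧ dx_i = 0. For each pair (i, j) with i < j, the coefficient of dx_i ∧ dx_j in alpha ∧ beta is (alpha_i * beta_j - alpha_j * beta_i). Collecting: alpha ∧ beta = (-y - 2*z) dx ∧ dy + (2*y) dx ∧ dz + (y) dy ∧ dz.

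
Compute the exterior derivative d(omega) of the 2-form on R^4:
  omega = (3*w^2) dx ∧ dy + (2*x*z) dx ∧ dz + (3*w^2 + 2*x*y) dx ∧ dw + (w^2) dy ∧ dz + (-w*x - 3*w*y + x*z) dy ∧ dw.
d(omega) = (5*w - 2*x + z) dx ∧ dy ∧ dw + (2*w - x) dy ∧ dz ∧ dw

For a 2-form omega = sum_{i<j} g_{ij} dx_i ∧ dx_j, the exterior derivative is
  d(omega) = sum_{i<j} d(g_{ij}) ∧ dx_i ∧ dx_j = sum_{i<j, k} (∂g_{ij}/∂x_k) dx_k ∧ dx_i ∧ dx_j.
Expand each term, using dx_k ∧ dx_i ∧ dx_j = sgn(permutation) dx_{(a)} ∧ dx_{(b)} ∧ dx_{(c)} with (a < b < c) sorted:
  d(3*w^2) includes (∂/∂w)(3*w^2) dw = (6*w) dw, which multiplied by dx ∧ dy gives (6*w) dx ∧ dy ∧ dw
  d(3*w^2 + 2*x*y) includes (∂/∂y)(3*w^2 + 2*x*y) dy = (2*x) dy, which multiplied by dx ∧ dw gives (-2*x) dx ∧ dy ∧ dw
  d(w^2) includes (∂/∂w)(w^2) dw = (2*w) dw, which multiplied by dy ∧ dz gives (2*w) dy ∧ dz ∧ dw
  d(-w*x - 3*w*y + x*z) includes (∂/∂x)(-w*x - 3*w*y + x*z) dx = (-w + z) dx, which multiplied by dy ∧ dw gives (-w + z) dx ∧ dy ∧ dw
  d(-w*x - 3*w*y + x*z) includes (∂/∂z)(-w*x - 3*w*y + x*z) dz = (x) dz, which multiplied by dy ∧ dw gives (-x) dy ∧ dz ∧ dw
Collecting like 3-forms: d(omega) = (5*w - 2*x + z) dx ∧ dy ∧ dw + (2*w - x) dy ∧ dz ∧ dw.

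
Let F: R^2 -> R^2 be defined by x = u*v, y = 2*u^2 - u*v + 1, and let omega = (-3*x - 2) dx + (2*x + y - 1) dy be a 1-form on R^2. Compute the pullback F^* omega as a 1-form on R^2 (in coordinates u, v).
F^* omega = (8*u^3 + 2*u^2*v - 4*u*v^2 - 2*v) du + (2*u*(-u^2 - 2*u*v - 1)) dv

Using F^*(f dg) = (f ∘ F) d(g ∘ F), substitute each coordinate x_i by F_i(u, v) in f_i, and replace dx_i by d F_i = (∂F_i/∂u) du + (∂F_i/∂v) dv.
  For the x component: f_1(F) = -3*u*v - 2; d F_1 = (v) du + (u) dv
  For the y component: f_2(F) = u*(2*u + v); d F_2 = (4*u - v) du + (-u) dv
Combining and collecting du, dv coefficients:
  coeff of du: 8*u^3 + 2*u^2*v - 4*u*v^2 - 2*v
  coeff of dv: 2*u*(-u^2 - 2*u*v - 1)
F^* omega = (8*u^3 + 2*u^2*v - 4*u*v^2 - 2*v) du + (2*u*(-u^2 - 2*u*v - 1)) dv.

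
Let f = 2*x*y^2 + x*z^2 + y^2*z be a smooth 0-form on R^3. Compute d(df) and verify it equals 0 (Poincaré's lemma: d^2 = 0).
d(df) = 0

Step 1: df = sum_i (∂f/∂x_i) dx_i = (2*y^2 + z^2) dx + (2*y*(2*x + z)) dy + (2*x*z + y^2) dz.
Step 2: Apply d again. Using the 1-form formula, the coefficient of dx ∧ dy in d(df) is ∂^2 f/∂x ∂y - ∂^2 f/∂y ∂x = (4*y) - (4*y) = 0 (equality of mixed partials for smooth f).
Similarly for dx ∧ dz and dy ∧ dz — all coefficients vanish. So d(df) = 0.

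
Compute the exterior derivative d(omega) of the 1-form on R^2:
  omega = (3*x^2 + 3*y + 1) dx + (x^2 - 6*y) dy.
d(omega) = (2*x - 3) dx ∧ dy

For a 1-form omega = sum_i f_i dx_i, the exterior derivative is
  d(omega) = sum_{i < j} (∂f_j/∂x_i - ∂f_i/∂x_j) dx_i ∧ dx_j.
  coefficient of dx ∧ dy: ∂f_2/∂x - ∂f_1/∂y = ∂(x^2 - 6*y)/∂x - ∂(3*x^2 + 3*y + 1)/∂y = 2*x - 3
Assembling: d(omega) = (2*x - 3) dx ∧ dy.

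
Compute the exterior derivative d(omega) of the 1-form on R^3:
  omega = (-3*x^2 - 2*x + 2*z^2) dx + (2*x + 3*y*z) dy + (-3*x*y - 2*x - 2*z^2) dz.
d(omega) = (2) dx ∧ dy + (-3*y - 4*z - 2) dx ∧ dz + (-3*x - 3*y) dy ∧ dz

For a 1-form omega = sum_i f_i dx_i, the exterior derivative is
  d(omega) = sum_{i < j} (∂f_j/∂x_i - ∂f_i/∂x_j) dx_i ∧ dx_j.
  coefficient of dx ∧ dy: ∂f_2/∂x - ∂f_1/∂y = ∂(2*x + 3*y*z)/∂x - ∂(-3*x^2 - 2*x + 2*z^2)/∂y = 2
  coefficient of dx ∧ dz: ∂f_3/∂x - ∂f_1/∂z = ∂(-3*x*y - 2*x - 2*z^2)/∂x - ∂(-3*x^2 - 2*x + 2*z^2)/∂z = -3*y - 4*z - 2
  coefficient of dy ∧ dz: ∂f_3/∂y - ∂f_2/∂z = ∂(-3*x*y - 2*x - 2*z^2)/∂y - ∂(2*x + 3*y*z)/∂z = -3*x - 3*y
Assembling: d(omega) = (2) dx ∧ dy + (-3*y - 4*z - 2) dx ∧ dz + (-3*x - 3*y) dy ∧ dz.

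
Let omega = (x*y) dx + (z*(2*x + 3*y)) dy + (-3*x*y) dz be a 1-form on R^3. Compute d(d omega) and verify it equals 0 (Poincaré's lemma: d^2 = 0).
d(d omega) = 0

Step 1: d omega = sum_{i<j} (∂f_j/∂x_i - ∂f_i/∂x_j) dx_i ∧ dx_j:
  coeff of dx ∧ dy: -x + 2*z
  coeff of dx ∧ dz: -3*y
  coeff of dy ∧ dz: -5*x - 3*y
Step 2: Apply d again to each 2-form coefficient. The only possible 3-form in R^3 is dx ∧ dy ∧ dz, with coefficient
  ∂(coeff of dy∧dz)/∂x - ∂(coeff of dx∧dz)/∂y + ∂(coeff of dx∧dy)/∂z
  = ∂/∂x (-5*x - 3*y) - ∂/∂y (-3*y) + ∂/∂z (-x + 2*z).
Each of these terms simplifies to sums of mixed partials that cancel in pairs. The result is 0 (by equality of mixed partials for smooth functions — Schwarz / Clairaut).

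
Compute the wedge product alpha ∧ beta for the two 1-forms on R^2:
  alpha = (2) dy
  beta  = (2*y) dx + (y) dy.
alpha ∧ beta = (-4*y) dx ∧ dy

Distribute the wedge, using dx_i ∧ dx_j = -dx_j ∧ dx_i and dx_i ∧ dx_i = 0. For each pair (i, j) with i < j, the coefficient of dx_i ∧ dx_j in alpha ∧ beta is (alpha_i * beta_j - alpha_j * beta_i). Collecting: alpha ∧ beta = (-4*y) dx ∧ dy.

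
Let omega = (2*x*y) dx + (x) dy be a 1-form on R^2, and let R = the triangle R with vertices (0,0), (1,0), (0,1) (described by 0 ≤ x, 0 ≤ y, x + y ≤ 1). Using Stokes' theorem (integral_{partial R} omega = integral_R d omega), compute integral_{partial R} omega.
integral_(partial R) omega = 1/6

Stokes: integral_partial_R omega = integral_R d omega with d omega = (∂Q/∂x - ∂P/∂y) dx ∧ dy.
  ∂Q/∂x = 1
  ∂P/∂y = 2*x
  integrand = ∂Q/∂x - ∂P/∂y = 1 - 2*x.
Integrating over R: integral_0^1 integral_0^{1-x} (1 - 2*x) dy dx = 1/6.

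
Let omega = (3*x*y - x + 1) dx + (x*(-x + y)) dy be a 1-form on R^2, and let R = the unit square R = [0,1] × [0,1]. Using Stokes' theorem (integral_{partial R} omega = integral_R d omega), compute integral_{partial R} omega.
integral_(partial R) omega = -2

Stokes: integral_partial_R omega = integral_R d omega with d omega = (∂Q/∂x - ∂P/∂y) dx ∧ dy.
  ∂Q/∂x = -2*x + y
  ∂P/∂y = 3*x
  integrand = ∂Q/∂x - ∂P/∂y = -5*x + y.
Integrating over R: integral_0^1 integral_0^1 (-5*x + y) dx dy = -2.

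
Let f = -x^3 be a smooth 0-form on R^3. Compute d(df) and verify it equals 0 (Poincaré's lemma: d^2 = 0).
d(df) = 0

Step 1: df = sum_i (∂f/∂x_i) dx_i = (-3*x^2) dx + (0) dy + (0) dz.
Step 2: Apply d again. Using the 1-form formula, the coefficient of dx ∧ dy in d(df) is ∂^2 f/∂x ∂y - ∂^2 f/∂y ∂x = (0) - (0) = 0 (equality of mixed partials for smooth f).
Similarly for dx ∧ dz and dy ∧ dz — all coefficients vanish. So d(df) = 0.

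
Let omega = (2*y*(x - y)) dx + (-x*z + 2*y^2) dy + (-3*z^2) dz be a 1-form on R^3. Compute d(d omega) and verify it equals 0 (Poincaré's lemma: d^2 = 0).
d(d omega) = 0

Step 1: d omega = sum_{i<j} (∂f_j/∂x_i - ∂f_i/∂x_j) dx_i ∧ dx_j:
  coeff of dx ∧ dy: -2*x + 4*y - z
  coeff of dx ∧ dz: 0
  coeff of dy ∧ dz: x
Step 2: Apply d again to each 2-form coefficient. The only possible 3-form in R^3 is dx ∧ dy ∧ dz, with coefficient
  ∂(coeff of dy∧dz)/∂x - ∂(coeff of dx∧dz)/∂y + ∂(coeff of dx∧dy)/∂z
  = ∂/∂x (x) - ∂/∂y (0) + ∂/∂z (-2*x + 4*y - z).
Each of these terms simplifies to sums of mixed partials that cancel in pairs. The result is 0 (by equality of mixed partials for smooth functions — Schwarz / Clairaut).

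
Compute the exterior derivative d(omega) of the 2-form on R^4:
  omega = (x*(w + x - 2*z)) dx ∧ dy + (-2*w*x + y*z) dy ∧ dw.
d(omega) = (-2*x) dx ∧ dy ∧ dz + (-2*w + x) dx ∧ dy ∧ dw + (-y) dy ∧ dz ∧ dw

For a 2-form omega = sum_{i<j} g_{ij} dx_i ∧ dx_j, the exterior derivative is
  d(omega) = sum_{i<j} d(g_{ij}) ∧ dx_i ∧ dx_j = sum_{i<j, k} (∂g_{ij}/∂x_k) dx_k ∧ dx_i ∧ dx_j.
Expand each term, using dx_k ∧ dx_i ∧ dx_j = sgn(permutation) dx_{(a)} ∧ dx_{(b)} ∧ dx_{(c)} with (a < b < c) sorted:
  d(x*(w + x - 2*z)) includes (∂/∂z)(x*(w + x - 2*z)) dz = (-2*x) dz, which multiplied by dx ∧ dy gives (-2*x) dx ∧ dy ∧ dz
  d(x*(w + x - 2*z)) includes (∂/∂w)(x*(w + x - 2*z)) dw = (x) dw, which multiplied by dx ∧ dy gives (x) dx ∧ dy ∧ dw
  d(-2*w*x + y*z) includes (∂/∂x)(-2*w*x + y*z) dx = (-2*w) dx, which multiplied by dy ∧ dw gives (-2*w) dx ∧ dy ∧ dw
  d(-2*w*x + y*z) includes (∂/∂z)(-2*w*x + y*z) dz = (y) dz, which multiplied by dy ∧ dw gives (-y) dy ∧ dz ∧ dw
Collecting like 3-forms: d(omega) = (-2*x) dx ∧ dy ∧ dz + (-2*w + x) dx ∧ dy ∧ dw + (-y) dy ∧ dz ∧ dw.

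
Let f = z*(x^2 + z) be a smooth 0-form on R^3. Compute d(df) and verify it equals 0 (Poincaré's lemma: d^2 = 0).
d(df) = 0

Step 1: df = sum_i (∂f/∂x_i) dx_i = (2*x*z) dx + (0) dy + (x^2 + 2*z) dz.
Step 2: Apply d again. Using the 1-form formula, the coefficient of dx ∧ dy in d(df) is ∂^2 f/∂x ∂y - ∂^2 f/∂y ∂x = (0) - (0) = 0 (equality of mixed partials for smooth f).
Similarly for dx ∧ dz and dy ∧ dz — all coefficients vanish. So d(df) = 0.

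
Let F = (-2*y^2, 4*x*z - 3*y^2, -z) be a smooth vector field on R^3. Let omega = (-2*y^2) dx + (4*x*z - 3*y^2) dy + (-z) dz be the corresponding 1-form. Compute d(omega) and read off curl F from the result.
d(omega) = (-4*x) dy ∧ dz + (0) dz ∧ dx + (4*y + 4*z) dx ∧ dy; curl F = (-4*x, 0, 4*y + 4*z)

d omega = sum_{i<j} (∂f_j/∂x_i - ∂f_i/∂x_j) dx_i ∧ dx_j. Under the identification (dy ∧ dz, dz ∧ dx, dx ∧ dy) ↔ (e_x, e_y, e_z), the coefficients are exactly the components of curl F. Compute:
  ∂R/∂y - ∂Q/∂z = (0) - (4*x) = -4*x
  ∂P/∂z - ∂R/∂x = (0) - (0) = 0
  ∂Q/∂x - ∂P/∂y = (4*z) - (-4*y) = 4*y + 4*z.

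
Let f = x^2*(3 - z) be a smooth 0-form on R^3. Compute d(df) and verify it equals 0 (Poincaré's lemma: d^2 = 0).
d(df) = 0

Step 1: df = sum_i (∂f/∂x_i) dx_i = (2*x*(3 - z)) dx + (0) dy + (-x^2) dz.
Step 2: Apply d again. Using the 1-form formula, the coefficient of dx ∧ dy in d(df) is ∂^2 f/∂x ∂y - ∂^2 f/∂y ∂x = (0) - (0) = 0 (equality of mixed partials for smooth f).
Similarly for dx ∧ dz and dy ∧ dz — all coefficients vanish. So d(df) = 0.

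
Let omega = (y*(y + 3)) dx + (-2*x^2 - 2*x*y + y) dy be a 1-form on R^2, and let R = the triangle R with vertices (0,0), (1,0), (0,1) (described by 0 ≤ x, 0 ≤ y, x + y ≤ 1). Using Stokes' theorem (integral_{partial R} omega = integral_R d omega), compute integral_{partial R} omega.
integral_(partial R) omega = -17/6

Stokes: integral_partial_R omega = integral_R d omega with d omega = (∂Q/∂x - ∂P/∂y) dx ∧ dy.
  ∂Q/∂x = -4*x - 2*y
  ∂P/∂y = 2*y + 3
  integrand = ∂Q/∂x - ∂P/∂y = -4*x - 4*y - 3.
Integrating over R: integral_0^1 integral_0^{1-x} (-4*x - 4*y - 3) dy dx = -17/6.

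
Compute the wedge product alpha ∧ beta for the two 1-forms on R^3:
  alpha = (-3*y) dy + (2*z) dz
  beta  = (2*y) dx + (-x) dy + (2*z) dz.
alpha ∧ beta = (6*y^2) dx ∧ dy + (2*z*(x - 3*y)) dy ∧ dz + (-4*y*z) dx ∧ dz

Distribute the wedge, using dx_i ∧ dx_j = -dx_j ∧ dx_i and dx_i ∧ dx_i = 0. For each pair (i, j) with i < j, the coefficient of dx_i ∧ dx_j in alpha ∧ beta is (alpha_i * beta_j - alpha_j * beta_i). Collecting: alpha ∧ beta = (6*y^2) dx ∧ dy + (2*z*(x - 3*y)) dy ∧ dz + (-4*y*z) dx ∧ dz.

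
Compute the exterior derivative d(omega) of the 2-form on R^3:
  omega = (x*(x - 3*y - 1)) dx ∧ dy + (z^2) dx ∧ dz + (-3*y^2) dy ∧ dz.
d(omega) = 0

For a 2-form omega = sum_{i<j} g_{ij} dx_i ∧ dx_j, the exterior derivative is
  d(omega) = sum_{i<j} d(g_{ij}) ∧ dx_i ∧ dx_j = sum_{i<j, k} (∂g_{ij}/∂x_k) dx_k ∧ dx_i ∧ dx_j.
Expand each term, using dx_k ∧ dx_i ∧ dx_j = sgn(permutation) dx_{(a)} ∧ dx_{(b)} ∧ dx_{(c)} with (a < b < c) sorted:

Collecting like 3-forms: d(omega) = 0.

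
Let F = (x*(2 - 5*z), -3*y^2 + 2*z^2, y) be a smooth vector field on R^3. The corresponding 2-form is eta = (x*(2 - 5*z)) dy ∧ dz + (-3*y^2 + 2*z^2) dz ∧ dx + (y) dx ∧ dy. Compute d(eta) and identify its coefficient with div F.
d(eta) = (-6*y - 5*z + 2) dx ∧ dy ∧ dz; div F = -6*y - 5*z + 2

For a 2-form in R^3 of the form above, applying d gives a 3-form with coefficient ∂P/∂x + ∂Q/∂y + ∂R/∂z:
  ∂P/∂x = 2 - 5*z
  ∂Q/∂y = -6*y
  ∂R/∂z = 0
Sum = -6*y - 5*z + 2, which is exactly div F.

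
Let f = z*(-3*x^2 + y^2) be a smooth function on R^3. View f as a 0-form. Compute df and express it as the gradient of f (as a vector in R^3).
df = (-6*x*z) dx + (2*y*z) dy + (-3*x^2 + y^2) dz; grad f = (-6*x*z, 2*y*z, -3*x^2 + y^2)

For a 0-form f, d f = (∂f/∂x) dx + (∂f/∂y) dy + (∂f/∂z) dz. The components of the vector representation are exactly the entries of grad f in Cartesian coordinates:
  ∂f/∂x = -6*x*z
  ∂f/∂y = 2*y*z
  ∂f/∂z = -3*x^2 + y^2.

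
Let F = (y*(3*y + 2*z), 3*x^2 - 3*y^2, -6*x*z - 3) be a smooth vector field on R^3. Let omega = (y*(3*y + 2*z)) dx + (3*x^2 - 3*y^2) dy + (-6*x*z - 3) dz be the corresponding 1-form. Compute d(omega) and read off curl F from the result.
d(omega) = (0) dy ∧ dz + (2*y + 6*z) dz ∧ dx + (6*x - 6*y - 2*z) dx ∧ dy; curl F = (0, 2*y + 6*z, 6*x - 6*y - 2*z)

d omega = sum_{i<j} (∂f_j/∂x_i - ∂f_i/∂x_j) dx_i ∧ dx_j. Under the identification (dy ∧ dz, dz ∧ dx, dx ∧ dy) ↔ (e_x, e_y, e_z), the coefficients are exactly the components of curl F. Compute:
  ∂R/∂y - ∂Q/∂z = (0) - (0) = 0
  ∂P/∂z - ∂R/∂x = (2*y) - (-6*z) = 2*y + 6*z
  ∂Q/∂x - ∂P/∂y = (6*x) - (6*y + 2*z) = 6*x - 6*y - 2*z.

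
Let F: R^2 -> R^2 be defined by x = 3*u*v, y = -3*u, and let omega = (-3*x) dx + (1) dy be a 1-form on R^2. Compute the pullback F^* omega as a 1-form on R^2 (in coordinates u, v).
F^* omega = (-27*u*v^2 - 3) du + (-27*u^2*v) dv

Using F^*(f dg) = (f ∘ F) d(g ∘ F), substitute each coordinate x_i by F_i(u, v) in f_i, and replace dx_i by d F_i = (∂F_i/∂u) du + (∂F_i/∂v) dv.
  For the x component: f_1(F) = -9*u*v; d F_1 = (3*v) du + (3*u) dv
  For the y component: f_2(F) = 1; d F_2 = (-3) du + (0) dv
Combining and collecting du, dv coefficients:
  coeff of du: -27*u*v^2 - 3
  coeff of dv: -27*u^2*v
F^* omega = (-27*u*v^2 - 3) du + (-27*u^2*v) dv.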